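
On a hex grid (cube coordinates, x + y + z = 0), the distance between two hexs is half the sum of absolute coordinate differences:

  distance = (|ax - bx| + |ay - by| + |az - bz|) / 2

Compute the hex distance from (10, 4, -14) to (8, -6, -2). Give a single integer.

|ax - bx| = |10 - 8| = 2
|ay - by| = |4 - (-6)| = 10
|az - bz| = |-14 - (-2)| = 12
distance = (2 + 10 + 12) / 2 = 24 / 2 = 12

Answer: 12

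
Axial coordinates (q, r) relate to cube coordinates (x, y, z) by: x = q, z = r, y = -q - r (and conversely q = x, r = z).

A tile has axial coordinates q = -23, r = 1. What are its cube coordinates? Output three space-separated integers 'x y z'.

x = q = -23
z = r = 1
y = -x - z = -(-23) - (1) = 22

Answer: -23 22 1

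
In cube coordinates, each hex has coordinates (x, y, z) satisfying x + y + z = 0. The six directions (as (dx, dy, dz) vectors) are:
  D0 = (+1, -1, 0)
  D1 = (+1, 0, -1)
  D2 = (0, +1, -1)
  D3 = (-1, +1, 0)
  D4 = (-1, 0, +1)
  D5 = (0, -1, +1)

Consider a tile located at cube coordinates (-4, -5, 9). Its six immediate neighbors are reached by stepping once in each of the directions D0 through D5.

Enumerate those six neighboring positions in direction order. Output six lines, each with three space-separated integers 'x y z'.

Center: (-4, -5, 9). Add each direction:
  D0: (-4, -5, 9) + (1, -1, 0) = (-3, -6, 9)
  D1: (-4, -5, 9) + (1, 0, -1) = (-3, -5, 8)
  D2: (-4, -5, 9) + (0, 1, -1) = (-4, -4, 8)
  D3: (-4, -5, 9) + (-1, 1, 0) = (-5, -4, 9)
  D4: (-4, -5, 9) + (-1, 0, 1) = (-5, -5, 10)
  D5: (-4, -5, 9) + (0, -1, 1) = (-4, -6, 10)

Answer: -3 -6 9
-3 -5 8
-4 -4 8
-5 -4 9
-5 -5 10
-4 -6 10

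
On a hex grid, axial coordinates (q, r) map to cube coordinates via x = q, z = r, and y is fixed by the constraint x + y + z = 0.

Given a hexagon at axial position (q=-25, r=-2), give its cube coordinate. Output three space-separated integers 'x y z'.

Answer: -25 27 -2

Derivation:
x = q = -25
z = r = -2
y = -x - z = -(-25) - (-2) = 27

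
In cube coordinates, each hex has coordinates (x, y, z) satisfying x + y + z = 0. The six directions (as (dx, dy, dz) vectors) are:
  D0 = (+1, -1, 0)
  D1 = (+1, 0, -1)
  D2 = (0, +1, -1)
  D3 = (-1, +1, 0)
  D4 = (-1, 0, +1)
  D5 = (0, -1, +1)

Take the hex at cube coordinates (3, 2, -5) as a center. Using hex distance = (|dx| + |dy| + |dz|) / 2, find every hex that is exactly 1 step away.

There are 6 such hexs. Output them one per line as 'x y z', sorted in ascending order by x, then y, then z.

Answer: 2 2 -4
2 3 -5
3 1 -4
3 3 -6
4 1 -5
4 2 -6

Derivation:
Walk ring at distance 1 from (3, 2, -5):
Start at center + D4*1 = (2, 2, -4)
  hex 0: (2, 2, -4)
  hex 1: (3, 1, -4)
  hex 2: (4, 1, -5)
  hex 3: (4, 2, -6)
  hex 4: (3, 3, -6)
  hex 5: (2, 3, -5)
Sorted: 6 hexes.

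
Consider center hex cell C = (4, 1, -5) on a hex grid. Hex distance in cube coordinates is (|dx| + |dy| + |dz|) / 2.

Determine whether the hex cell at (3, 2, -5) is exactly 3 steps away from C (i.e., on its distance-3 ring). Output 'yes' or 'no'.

|px - cx| = |3 - 4| = 1
|py - cy| = |2 - 1| = 1
|pz - cz| = |-5 - (-5)| = 0
distance = (1+1+0)/2 = 2/2 = 1
radius = 3; distance != radius -> no

Answer: no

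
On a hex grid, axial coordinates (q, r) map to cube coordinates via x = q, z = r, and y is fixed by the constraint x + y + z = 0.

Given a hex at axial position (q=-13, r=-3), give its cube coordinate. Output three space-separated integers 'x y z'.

x = q = -13
z = r = -3
y = -x - z = -(-13) - (-3) = 16

Answer: -13 16 -3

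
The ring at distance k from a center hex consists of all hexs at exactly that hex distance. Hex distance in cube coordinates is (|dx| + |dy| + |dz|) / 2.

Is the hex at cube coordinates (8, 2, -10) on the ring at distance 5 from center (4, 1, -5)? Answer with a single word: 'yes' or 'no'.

Answer: yes

Derivation:
|px - cx| = |8 - 4| = 4
|py - cy| = |2 - 1| = 1
|pz - cz| = |-10 - (-5)| = 5
distance = (4+1+5)/2 = 10/2 = 5
radius = 5; distance == radius -> yes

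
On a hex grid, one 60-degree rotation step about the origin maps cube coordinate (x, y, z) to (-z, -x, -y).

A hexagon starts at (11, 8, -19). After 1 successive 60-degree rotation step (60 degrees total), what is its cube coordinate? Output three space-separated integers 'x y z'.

Start: (11, 8, -19)
Step 1: (11, 8, -19) -> (-(-19), -(11), -(8)) = (19, -11, -8)

Answer: 19 -11 -8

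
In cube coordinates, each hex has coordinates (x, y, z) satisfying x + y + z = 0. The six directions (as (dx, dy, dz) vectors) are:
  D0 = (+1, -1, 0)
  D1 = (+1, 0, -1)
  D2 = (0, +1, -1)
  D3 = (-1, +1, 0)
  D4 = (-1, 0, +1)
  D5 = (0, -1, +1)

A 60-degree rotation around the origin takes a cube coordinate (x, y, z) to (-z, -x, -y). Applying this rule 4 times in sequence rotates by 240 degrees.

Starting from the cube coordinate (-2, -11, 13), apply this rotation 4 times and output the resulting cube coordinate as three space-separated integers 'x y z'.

Start: (-2, -11, 13)
Step 1: (-2, -11, 13) -> (-(13), -(-2), -(-11)) = (-13, 2, 11)
Step 2: (-13, 2, 11) -> (-(11), -(-13), -(2)) = (-11, 13, -2)
Step 3: (-11, 13, -2) -> (-(-2), -(-11), -(13)) = (2, 11, -13)
Step 4: (2, 11, -13) -> (-(-13), -(2), -(11)) = (13, -2, -11)

Answer: 13 -2 -11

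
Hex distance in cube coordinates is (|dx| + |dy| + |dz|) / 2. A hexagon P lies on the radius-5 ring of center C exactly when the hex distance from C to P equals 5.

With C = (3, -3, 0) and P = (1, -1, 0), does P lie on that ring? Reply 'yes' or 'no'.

|px - cx| = |1 - 3| = 2
|py - cy| = |-1 - (-3)| = 2
|pz - cz| = |0 - 0| = 0
distance = (2+2+0)/2 = 4/2 = 2
radius = 5; distance != radius -> no

Answer: no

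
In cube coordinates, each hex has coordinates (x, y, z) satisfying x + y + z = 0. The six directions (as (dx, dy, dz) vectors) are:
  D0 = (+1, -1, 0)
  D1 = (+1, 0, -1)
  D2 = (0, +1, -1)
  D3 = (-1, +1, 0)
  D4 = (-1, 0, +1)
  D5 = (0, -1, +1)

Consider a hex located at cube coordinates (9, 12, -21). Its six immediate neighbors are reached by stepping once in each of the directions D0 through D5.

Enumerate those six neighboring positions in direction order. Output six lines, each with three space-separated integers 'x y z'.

Center: (9, 12, -21). Add each direction:
  D0: (9, 12, -21) + (1, -1, 0) = (10, 11, -21)
  D1: (9, 12, -21) + (1, 0, -1) = (10, 12, -22)
  D2: (9, 12, -21) + (0, 1, -1) = (9, 13, -22)
  D3: (9, 12, -21) + (-1, 1, 0) = (8, 13, -21)
  D4: (9, 12, -21) + (-1, 0, 1) = (8, 12, -20)
  D5: (9, 12, -21) + (0, -1, 1) = (9, 11, -20)

Answer: 10 11 -21
10 12 -22
9 13 -22
8 13 -21
8 12 -20
9 11 -20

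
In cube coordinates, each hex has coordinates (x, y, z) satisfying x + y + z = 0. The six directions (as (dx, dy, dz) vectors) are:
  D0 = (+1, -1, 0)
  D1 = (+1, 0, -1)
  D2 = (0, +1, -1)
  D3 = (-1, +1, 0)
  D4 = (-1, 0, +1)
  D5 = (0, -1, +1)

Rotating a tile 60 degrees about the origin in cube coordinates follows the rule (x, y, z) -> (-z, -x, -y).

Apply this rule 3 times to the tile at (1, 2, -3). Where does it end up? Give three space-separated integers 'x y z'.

Answer: -1 -2 3

Derivation:
Start: (1, 2, -3)
Step 1: (1, 2, -3) -> (-(-3), -(1), -(2)) = (3, -1, -2)
Step 2: (3, -1, -2) -> (-(-2), -(3), -(-1)) = (2, -3, 1)
Step 3: (2, -3, 1) -> (-(1), -(2), -(-3)) = (-1, -2, 3)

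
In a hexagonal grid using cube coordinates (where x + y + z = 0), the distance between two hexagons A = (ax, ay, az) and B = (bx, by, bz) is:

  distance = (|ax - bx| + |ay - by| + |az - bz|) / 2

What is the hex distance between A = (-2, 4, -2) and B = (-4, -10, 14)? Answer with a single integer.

Answer: 16

Derivation:
|ax - bx| = |-2 - (-4)| = 2
|ay - by| = |4 - (-10)| = 14
|az - bz| = |-2 - 14| = 16
distance = (2 + 14 + 16) / 2 = 32 / 2 = 16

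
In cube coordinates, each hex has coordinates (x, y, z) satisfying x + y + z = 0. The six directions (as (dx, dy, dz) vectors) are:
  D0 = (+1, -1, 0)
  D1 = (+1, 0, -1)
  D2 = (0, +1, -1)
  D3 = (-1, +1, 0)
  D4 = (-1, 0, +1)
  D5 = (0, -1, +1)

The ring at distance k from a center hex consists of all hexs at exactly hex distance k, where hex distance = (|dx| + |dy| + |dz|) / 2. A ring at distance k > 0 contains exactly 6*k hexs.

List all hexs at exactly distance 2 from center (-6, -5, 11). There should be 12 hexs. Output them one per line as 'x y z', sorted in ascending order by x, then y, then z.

Walk ring at distance 2 from (-6, -5, 11):
Start at center + D4*2 = (-8, -5, 13)
  hex 0: (-8, -5, 13)
  hex 1: (-7, -6, 13)
  hex 2: (-6, -7, 13)
  hex 3: (-5, -7, 12)
  hex 4: (-4, -7, 11)
  hex 5: (-4, -6, 10)
  hex 6: (-4, -5, 9)
  hex 7: (-5, -4, 9)
  hex 8: (-6, -3, 9)
  hex 9: (-7, -3, 10)
  hex 10: (-8, -3, 11)
  hex 11: (-8, -4, 12)
Sorted: 12 hexes.

Answer: -8 -5 13
-8 -4 12
-8 -3 11
-7 -6 13
-7 -3 10
-6 -7 13
-6 -3 9
-5 -7 12
-5 -4 9
-4 -7 11
-4 -6 10
-4 -5 9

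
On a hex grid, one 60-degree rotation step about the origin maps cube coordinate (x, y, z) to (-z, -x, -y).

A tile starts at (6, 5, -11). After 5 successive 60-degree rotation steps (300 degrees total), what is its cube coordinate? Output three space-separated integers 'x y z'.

Start: (6, 5, -11)
Step 1: (6, 5, -11) -> (-(-11), -(6), -(5)) = (11, -6, -5)
Step 2: (11, -6, -5) -> (-(-5), -(11), -(-6)) = (5, -11, 6)
Step 3: (5, -11, 6) -> (-(6), -(5), -(-11)) = (-6, -5, 11)
Step 4: (-6, -5, 11) -> (-(11), -(-6), -(-5)) = (-11, 6, 5)
Step 5: (-11, 6, 5) -> (-(5), -(-11), -(6)) = (-5, 11, -6)

Answer: -5 11 -6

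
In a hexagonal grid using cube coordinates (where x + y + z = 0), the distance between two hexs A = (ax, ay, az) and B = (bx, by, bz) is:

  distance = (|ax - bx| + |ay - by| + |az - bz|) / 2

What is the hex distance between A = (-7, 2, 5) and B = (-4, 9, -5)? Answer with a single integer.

|ax - bx| = |-7 - (-4)| = 3
|ay - by| = |2 - 9| = 7
|az - bz| = |5 - (-5)| = 10
distance = (3 + 7 + 10) / 2 = 20 / 2 = 10

Answer: 10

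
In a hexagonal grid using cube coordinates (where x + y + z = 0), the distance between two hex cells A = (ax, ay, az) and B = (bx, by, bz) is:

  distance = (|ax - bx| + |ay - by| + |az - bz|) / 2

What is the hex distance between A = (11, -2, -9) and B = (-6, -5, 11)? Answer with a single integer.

|ax - bx| = |11 - (-6)| = 17
|ay - by| = |-2 - (-5)| = 3
|az - bz| = |-9 - 11| = 20
distance = (17 + 3 + 20) / 2 = 40 / 2 = 20

Answer: 20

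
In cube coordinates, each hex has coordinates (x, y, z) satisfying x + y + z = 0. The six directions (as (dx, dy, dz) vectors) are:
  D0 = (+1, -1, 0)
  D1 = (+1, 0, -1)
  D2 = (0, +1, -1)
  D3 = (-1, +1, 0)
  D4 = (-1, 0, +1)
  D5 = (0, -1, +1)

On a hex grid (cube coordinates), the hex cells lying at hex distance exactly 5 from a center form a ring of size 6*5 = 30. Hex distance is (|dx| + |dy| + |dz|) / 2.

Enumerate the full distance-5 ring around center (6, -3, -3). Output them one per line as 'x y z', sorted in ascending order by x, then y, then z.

Answer: 1 -3 2
1 -2 1
1 -1 0
1 0 -1
1 1 -2
1 2 -3
2 -4 2
2 2 -4
3 -5 2
3 2 -5
4 -6 2
4 2 -6
5 -7 2
5 2 -7
6 -8 2
6 2 -8
7 -8 1
7 1 -8
8 -8 0
8 0 -8
9 -8 -1
9 -1 -8
10 -8 -2
10 -2 -8
11 -8 -3
11 -7 -4
11 -6 -5
11 -5 -6
11 -4 -7
11 -3 -8

Derivation:
Walk ring at distance 5 from (6, -3, -3):
Start at center + D4*5 = (1, -3, 2)
  hex 0: (1, -3, 2)
  hex 1: (2, -4, 2)
  hex 2: (3, -5, 2)
  hex 3: (4, -6, 2)
  hex 4: (5, -7, 2)
  hex 5: (6, -8, 2)
  hex 6: (7, -8, 1)
  hex 7: (8, -8, 0)
  hex 8: (9, -8, -1)
  hex 9: (10, -8, -2)
  hex 10: (11, -8, -3)
  hex 11: (11, -7, -4)
  hex 12: (11, -6, -5)
  hex 13: (11, -5, -6)
  hex 14: (11, -4, -7)
  hex 15: (11, -3, -8)
  hex 16: (10, -2, -8)
  hex 17: (9, -1, -8)
  hex 18: (8, 0, -8)
  hex 19: (7, 1, -8)
  hex 20: (6, 2, -8)
  hex 21: (5, 2, -7)
  hex 22: (4, 2, -6)
  hex 23: (3, 2, -5)
  hex 24: (2, 2, -4)
  hex 25: (1, 2, -3)
  hex 26: (1, 1, -2)
  hex 27: (1, 0, -1)
  hex 28: (1, -1, 0)
  hex 29: (1, -2, 1)
Sorted: 30 hexes.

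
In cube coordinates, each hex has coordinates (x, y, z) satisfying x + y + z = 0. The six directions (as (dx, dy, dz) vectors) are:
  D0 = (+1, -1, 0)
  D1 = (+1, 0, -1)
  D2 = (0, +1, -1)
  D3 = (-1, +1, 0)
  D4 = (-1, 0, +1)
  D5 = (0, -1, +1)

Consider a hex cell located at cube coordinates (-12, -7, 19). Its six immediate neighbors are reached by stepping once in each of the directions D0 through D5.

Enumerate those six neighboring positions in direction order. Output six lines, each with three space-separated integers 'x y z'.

Answer: -11 -8 19
-11 -7 18
-12 -6 18
-13 -6 19
-13 -7 20
-12 -8 20

Derivation:
Center: (-12, -7, 19). Add each direction:
  D0: (-12, -7, 19) + (1, -1, 0) = (-11, -8, 19)
  D1: (-12, -7, 19) + (1, 0, -1) = (-11, -7, 18)
  D2: (-12, -7, 19) + (0, 1, -1) = (-12, -6, 18)
  D3: (-12, -7, 19) + (-1, 1, 0) = (-13, -6, 19)
  D4: (-12, -7, 19) + (-1, 0, 1) = (-13, -7, 20)
  D5: (-12, -7, 19) + (0, -1, 1) = (-12, -8, 20)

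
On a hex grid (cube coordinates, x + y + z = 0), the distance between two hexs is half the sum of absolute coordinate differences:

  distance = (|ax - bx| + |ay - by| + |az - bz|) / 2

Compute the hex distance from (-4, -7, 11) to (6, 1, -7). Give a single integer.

Answer: 18

Derivation:
|ax - bx| = |-4 - 6| = 10
|ay - by| = |-7 - 1| = 8
|az - bz| = |11 - (-7)| = 18
distance = (10 + 8 + 18) / 2 = 36 / 2 = 18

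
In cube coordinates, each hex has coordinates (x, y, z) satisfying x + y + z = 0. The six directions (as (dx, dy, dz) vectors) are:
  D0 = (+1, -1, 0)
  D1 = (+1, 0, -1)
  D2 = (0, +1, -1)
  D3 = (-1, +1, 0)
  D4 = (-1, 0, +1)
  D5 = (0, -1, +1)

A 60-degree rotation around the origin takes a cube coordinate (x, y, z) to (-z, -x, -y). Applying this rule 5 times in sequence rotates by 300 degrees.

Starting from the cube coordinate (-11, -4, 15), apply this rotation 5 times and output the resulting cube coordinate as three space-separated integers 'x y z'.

Start: (-11, -4, 15)
Step 1: (-11, -4, 15) -> (-(15), -(-11), -(-4)) = (-15, 11, 4)
Step 2: (-15, 11, 4) -> (-(4), -(-15), -(11)) = (-4, 15, -11)
Step 3: (-4, 15, -11) -> (-(-11), -(-4), -(15)) = (11, 4, -15)
Step 4: (11, 4, -15) -> (-(-15), -(11), -(4)) = (15, -11, -4)
Step 5: (15, -11, -4) -> (-(-4), -(15), -(-11)) = (4, -15, 11)

Answer: 4 -15 11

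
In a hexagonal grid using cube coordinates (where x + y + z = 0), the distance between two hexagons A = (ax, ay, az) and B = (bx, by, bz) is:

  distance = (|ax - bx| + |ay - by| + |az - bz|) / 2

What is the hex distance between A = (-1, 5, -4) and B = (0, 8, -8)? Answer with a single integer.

|ax - bx| = |-1 - 0| = 1
|ay - by| = |5 - 8| = 3
|az - bz| = |-4 - (-8)| = 4
distance = (1 + 3 + 4) / 2 = 8 / 2 = 4

Answer: 4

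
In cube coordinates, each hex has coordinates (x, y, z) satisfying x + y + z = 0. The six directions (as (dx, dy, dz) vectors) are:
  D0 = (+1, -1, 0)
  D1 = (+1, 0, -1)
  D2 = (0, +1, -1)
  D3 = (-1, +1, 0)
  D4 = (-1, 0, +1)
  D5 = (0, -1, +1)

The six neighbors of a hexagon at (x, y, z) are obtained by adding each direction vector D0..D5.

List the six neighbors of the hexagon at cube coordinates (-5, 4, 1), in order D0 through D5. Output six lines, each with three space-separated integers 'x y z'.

Answer: -4 3 1
-4 4 0
-5 5 0
-6 5 1
-6 4 2
-5 3 2

Derivation:
Center: (-5, 4, 1). Add each direction:
  D0: (-5, 4, 1) + (1, -1, 0) = (-4, 3, 1)
  D1: (-5, 4, 1) + (1, 0, -1) = (-4, 4, 0)
  D2: (-5, 4, 1) + (0, 1, -1) = (-5, 5, 0)
  D3: (-5, 4, 1) + (-1, 1, 0) = (-6, 5, 1)
  D4: (-5, 4, 1) + (-1, 0, 1) = (-6, 4, 2)
  D5: (-5, 4, 1) + (0, -1, 1) = (-5, 3, 2)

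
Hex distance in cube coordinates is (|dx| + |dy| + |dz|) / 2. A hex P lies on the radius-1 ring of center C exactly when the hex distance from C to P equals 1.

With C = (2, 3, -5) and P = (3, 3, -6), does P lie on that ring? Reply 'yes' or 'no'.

Answer: yes

Derivation:
|px - cx| = |3 - 2| = 1
|py - cy| = |3 - 3| = 0
|pz - cz| = |-6 - (-5)| = 1
distance = (1+0+1)/2 = 2/2 = 1
radius = 1; distance == radius -> yes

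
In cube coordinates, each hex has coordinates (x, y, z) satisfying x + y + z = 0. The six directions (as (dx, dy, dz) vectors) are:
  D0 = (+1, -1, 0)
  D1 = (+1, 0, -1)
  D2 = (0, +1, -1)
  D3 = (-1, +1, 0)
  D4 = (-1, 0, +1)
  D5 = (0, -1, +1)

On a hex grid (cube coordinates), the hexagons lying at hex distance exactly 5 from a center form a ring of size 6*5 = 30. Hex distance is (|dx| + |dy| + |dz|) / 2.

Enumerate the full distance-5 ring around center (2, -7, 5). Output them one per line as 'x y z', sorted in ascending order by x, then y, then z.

Walk ring at distance 5 from (2, -7, 5):
Start at center + D4*5 = (-3, -7, 10)
  hex 0: (-3, -7, 10)
  hex 1: (-2, -8, 10)
  hex 2: (-1, -9, 10)
  hex 3: (0, -10, 10)
  hex 4: (1, -11, 10)
  hex 5: (2, -12, 10)
  hex 6: (3, -12, 9)
  hex 7: (4, -12, 8)
  hex 8: (5, -12, 7)
  hex 9: (6, -12, 6)
  hex 10: (7, -12, 5)
  hex 11: (7, -11, 4)
  hex 12: (7, -10, 3)
  hex 13: (7, -9, 2)
  hex 14: (7, -8, 1)
  hex 15: (7, -7, 0)
  hex 16: (6, -6, 0)
  hex 17: (5, -5, 0)
  hex 18: (4, -4, 0)
  hex 19: (3, -3, 0)
  hex 20: (2, -2, 0)
  hex 21: (1, -2, 1)
  hex 22: (0, -2, 2)
  hex 23: (-1, -2, 3)
  hex 24: (-2, -2, 4)
  hex 25: (-3, -2, 5)
  hex 26: (-3, -3, 6)
  hex 27: (-3, -4, 7)
  hex 28: (-3, -5, 8)
  hex 29: (-3, -6, 9)
Sorted: 30 hexes.

Answer: -3 -7 10
-3 -6 9
-3 -5 8
-3 -4 7
-3 -3 6
-3 -2 5
-2 -8 10
-2 -2 4
-1 -9 10
-1 -2 3
0 -10 10
0 -2 2
1 -11 10
1 -2 1
2 -12 10
2 -2 0
3 -12 9
3 -3 0
4 -12 8
4 -4 0
5 -12 7
5 -5 0
6 -12 6
6 -6 0
7 -12 5
7 -11 4
7 -10 3
7 -9 2
7 -8 1
7 -7 0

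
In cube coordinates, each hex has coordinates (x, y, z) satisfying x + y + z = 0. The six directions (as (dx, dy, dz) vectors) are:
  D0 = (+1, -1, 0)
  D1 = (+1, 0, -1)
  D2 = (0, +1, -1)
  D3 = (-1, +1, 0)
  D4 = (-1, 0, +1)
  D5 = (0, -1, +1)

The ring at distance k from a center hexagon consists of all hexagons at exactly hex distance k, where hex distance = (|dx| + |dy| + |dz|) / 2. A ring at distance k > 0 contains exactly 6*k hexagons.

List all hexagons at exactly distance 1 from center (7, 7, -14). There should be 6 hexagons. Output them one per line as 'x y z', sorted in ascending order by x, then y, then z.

Answer: 6 7 -13
6 8 -14
7 6 -13
7 8 -15
8 6 -14
8 7 -15

Derivation:
Walk ring at distance 1 from (7, 7, -14):
Start at center + D4*1 = (6, 7, -13)
  hex 0: (6, 7, -13)
  hex 1: (7, 6, -13)
  hex 2: (8, 6, -14)
  hex 3: (8, 7, -15)
  hex 4: (7, 8, -15)
  hex 5: (6, 8, -14)
Sorted: 6 hexes.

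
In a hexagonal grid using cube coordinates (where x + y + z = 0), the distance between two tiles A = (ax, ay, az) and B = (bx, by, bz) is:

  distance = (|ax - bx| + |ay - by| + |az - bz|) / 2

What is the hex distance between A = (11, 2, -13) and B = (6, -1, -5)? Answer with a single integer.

|ax - bx| = |11 - 6| = 5
|ay - by| = |2 - (-1)| = 3
|az - bz| = |-13 - (-5)| = 8
distance = (5 + 3 + 8) / 2 = 16 / 2 = 8

Answer: 8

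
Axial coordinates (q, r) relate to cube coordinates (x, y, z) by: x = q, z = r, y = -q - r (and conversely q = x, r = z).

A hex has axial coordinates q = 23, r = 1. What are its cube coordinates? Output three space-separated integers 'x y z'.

Answer: 23 -24 1

Derivation:
x = q = 23
z = r = 1
y = -x - z = -(23) - (1) = -24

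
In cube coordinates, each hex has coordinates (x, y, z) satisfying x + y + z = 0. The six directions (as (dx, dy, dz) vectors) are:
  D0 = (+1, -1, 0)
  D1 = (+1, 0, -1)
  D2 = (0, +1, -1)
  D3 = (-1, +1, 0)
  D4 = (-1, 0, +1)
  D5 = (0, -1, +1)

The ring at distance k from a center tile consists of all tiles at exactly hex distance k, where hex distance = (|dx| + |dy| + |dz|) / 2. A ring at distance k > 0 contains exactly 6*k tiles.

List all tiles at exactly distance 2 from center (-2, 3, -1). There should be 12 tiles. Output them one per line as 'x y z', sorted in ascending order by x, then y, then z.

Answer: -4 3 1
-4 4 0
-4 5 -1
-3 2 1
-3 5 -2
-2 1 1
-2 5 -3
-1 1 0
-1 4 -3
0 1 -1
0 2 -2
0 3 -3

Derivation:
Walk ring at distance 2 from (-2, 3, -1):
Start at center + D4*2 = (-4, 3, 1)
  hex 0: (-4, 3, 1)
  hex 1: (-3, 2, 1)
  hex 2: (-2, 1, 1)
  hex 3: (-1, 1, 0)
  hex 4: (0, 1, -1)
  hex 5: (0, 2, -2)
  hex 6: (0, 3, -3)
  hex 7: (-1, 4, -3)
  hex 8: (-2, 5, -3)
  hex 9: (-3, 5, -2)
  hex 10: (-4, 5, -1)
  hex 11: (-4, 4, 0)
Sorted: 12 hexes.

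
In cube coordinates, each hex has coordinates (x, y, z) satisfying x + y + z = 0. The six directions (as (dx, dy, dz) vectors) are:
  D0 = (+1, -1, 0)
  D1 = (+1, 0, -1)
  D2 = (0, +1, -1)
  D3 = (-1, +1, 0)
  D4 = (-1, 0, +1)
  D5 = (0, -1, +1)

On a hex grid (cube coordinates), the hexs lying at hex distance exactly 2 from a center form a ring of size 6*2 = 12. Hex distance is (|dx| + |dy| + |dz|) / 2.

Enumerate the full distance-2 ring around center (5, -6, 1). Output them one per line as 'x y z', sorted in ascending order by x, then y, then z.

Walk ring at distance 2 from (5, -6, 1):
Start at center + D4*2 = (3, -6, 3)
  hex 0: (3, -6, 3)
  hex 1: (4, -7, 3)
  hex 2: (5, -8, 3)
  hex 3: (6, -8, 2)
  hex 4: (7, -8, 1)
  hex 5: (7, -7, 0)
  hex 6: (7, -6, -1)
  hex 7: (6, -5, -1)
  hex 8: (5, -4, -1)
  hex 9: (4, -4, 0)
  hex 10: (3, -4, 1)
  hex 11: (3, -5, 2)
Sorted: 12 hexes.

Answer: 3 -6 3
3 -5 2
3 -4 1
4 -7 3
4 -4 0
5 -8 3
5 -4 -1
6 -8 2
6 -5 -1
7 -8 1
7 -7 0
7 -6 -1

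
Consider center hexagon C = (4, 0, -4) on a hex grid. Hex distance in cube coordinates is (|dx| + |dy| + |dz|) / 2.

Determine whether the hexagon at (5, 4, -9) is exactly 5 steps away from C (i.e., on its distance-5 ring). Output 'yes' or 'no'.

Answer: yes

Derivation:
|px - cx| = |5 - 4| = 1
|py - cy| = |4 - 0| = 4
|pz - cz| = |-9 - (-4)| = 5
distance = (1+4+5)/2 = 10/2 = 5
radius = 5; distance == radius -> yes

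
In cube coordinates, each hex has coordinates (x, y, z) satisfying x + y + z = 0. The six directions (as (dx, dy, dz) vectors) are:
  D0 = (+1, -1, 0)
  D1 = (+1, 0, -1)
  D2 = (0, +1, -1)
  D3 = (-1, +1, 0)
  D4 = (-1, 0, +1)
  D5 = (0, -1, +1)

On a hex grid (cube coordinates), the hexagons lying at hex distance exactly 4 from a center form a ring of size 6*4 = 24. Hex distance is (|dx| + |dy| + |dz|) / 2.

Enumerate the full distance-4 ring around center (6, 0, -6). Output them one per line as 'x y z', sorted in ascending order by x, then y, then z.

Walk ring at distance 4 from (6, 0, -6):
Start at center + D4*4 = (2, 0, -2)
  hex 0: (2, 0, -2)
  hex 1: (3, -1, -2)
  hex 2: (4, -2, -2)
  hex 3: (5, -3, -2)
  hex 4: (6, -4, -2)
  hex 5: (7, -4, -3)
  hex 6: (8, -4, -4)
  hex 7: (9, -4, -5)
  hex 8: (10, -4, -6)
  hex 9: (10, -3, -7)
  hex 10: (10, -2, -8)
  hex 11: (10, -1, -9)
  hex 12: (10, 0, -10)
  hex 13: (9, 1, -10)
  hex 14: (8, 2, -10)
  hex 15: (7, 3, -10)
  hex 16: (6, 4, -10)
  hex 17: (5, 4, -9)
  hex 18: (4, 4, -8)
  hex 19: (3, 4, -7)
  hex 20: (2, 4, -6)
  hex 21: (2, 3, -5)
  hex 22: (2, 2, -4)
  hex 23: (2, 1, -3)
Sorted: 24 hexes.

Answer: 2 0 -2
2 1 -3
2 2 -4
2 3 -5
2 4 -6
3 -1 -2
3 4 -7
4 -2 -2
4 4 -8
5 -3 -2
5 4 -9
6 -4 -2
6 4 -10
7 -4 -3
7 3 -10
8 -4 -4
8 2 -10
9 -4 -5
9 1 -10
10 -4 -6
10 -3 -7
10 -2 -8
10 -1 -9
10 0 -10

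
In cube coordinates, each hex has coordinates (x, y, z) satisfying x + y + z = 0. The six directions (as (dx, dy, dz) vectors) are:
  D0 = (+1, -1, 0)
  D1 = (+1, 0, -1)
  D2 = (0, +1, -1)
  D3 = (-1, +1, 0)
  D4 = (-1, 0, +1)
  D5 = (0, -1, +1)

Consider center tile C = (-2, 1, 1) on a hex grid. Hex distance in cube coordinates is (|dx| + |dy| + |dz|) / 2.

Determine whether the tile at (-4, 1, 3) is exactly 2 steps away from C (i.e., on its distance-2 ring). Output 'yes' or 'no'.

Answer: yes

Derivation:
|px - cx| = |-4 - (-2)| = 2
|py - cy| = |1 - 1| = 0
|pz - cz| = |3 - 1| = 2
distance = (2+0+2)/2 = 4/2 = 2
radius = 2; distance == radius -> yes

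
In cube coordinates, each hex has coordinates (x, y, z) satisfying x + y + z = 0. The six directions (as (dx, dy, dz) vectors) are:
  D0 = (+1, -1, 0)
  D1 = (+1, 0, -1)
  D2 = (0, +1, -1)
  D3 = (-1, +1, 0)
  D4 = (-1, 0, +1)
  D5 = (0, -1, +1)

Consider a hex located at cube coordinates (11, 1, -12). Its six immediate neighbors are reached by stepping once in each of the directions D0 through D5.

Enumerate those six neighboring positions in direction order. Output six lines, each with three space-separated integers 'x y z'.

Center: (11, 1, -12). Add each direction:
  D0: (11, 1, -12) + (1, -1, 0) = (12, 0, -12)
  D1: (11, 1, -12) + (1, 0, -1) = (12, 1, -13)
  D2: (11, 1, -12) + (0, 1, -1) = (11, 2, -13)
  D3: (11, 1, -12) + (-1, 1, 0) = (10, 2, -12)
  D4: (11, 1, -12) + (-1, 0, 1) = (10, 1, -11)
  D5: (11, 1, -12) + (0, -1, 1) = (11, 0, -11)

Answer: 12 0 -12
12 1 -13
11 2 -13
10 2 -12
10 1 -11
11 0 -11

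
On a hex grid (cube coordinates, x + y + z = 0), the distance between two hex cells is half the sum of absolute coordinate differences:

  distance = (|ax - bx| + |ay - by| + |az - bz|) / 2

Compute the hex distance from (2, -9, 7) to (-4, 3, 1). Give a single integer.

|ax - bx| = |2 - (-4)| = 6
|ay - by| = |-9 - 3| = 12
|az - bz| = |7 - 1| = 6
distance = (6 + 12 + 6) / 2 = 24 / 2 = 12

Answer: 12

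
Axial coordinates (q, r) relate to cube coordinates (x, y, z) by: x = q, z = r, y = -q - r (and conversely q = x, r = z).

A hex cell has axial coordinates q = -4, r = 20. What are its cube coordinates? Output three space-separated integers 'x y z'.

x = q = -4
z = r = 20
y = -x - z = -(-4) - (20) = -16

Answer: -4 -16 20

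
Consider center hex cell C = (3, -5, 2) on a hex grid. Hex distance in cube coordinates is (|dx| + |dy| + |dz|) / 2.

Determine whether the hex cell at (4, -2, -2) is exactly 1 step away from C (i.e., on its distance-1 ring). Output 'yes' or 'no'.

|px - cx| = |4 - 3| = 1
|py - cy| = |-2 - (-5)| = 3
|pz - cz| = |-2 - 2| = 4
distance = (1+3+4)/2 = 8/2 = 4
radius = 1; distance != radius -> no

Answer: no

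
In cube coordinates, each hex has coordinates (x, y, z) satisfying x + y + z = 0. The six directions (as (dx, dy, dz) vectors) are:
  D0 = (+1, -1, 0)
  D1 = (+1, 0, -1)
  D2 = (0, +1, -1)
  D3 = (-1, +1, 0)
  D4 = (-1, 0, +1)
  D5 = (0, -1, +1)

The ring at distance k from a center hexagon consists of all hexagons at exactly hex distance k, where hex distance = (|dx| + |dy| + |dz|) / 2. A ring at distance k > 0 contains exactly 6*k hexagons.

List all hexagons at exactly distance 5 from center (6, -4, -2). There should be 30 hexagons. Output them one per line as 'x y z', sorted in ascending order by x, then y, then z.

Answer: 1 -4 3
1 -3 2
1 -2 1
1 -1 0
1 0 -1
1 1 -2
2 -5 3
2 1 -3
3 -6 3
3 1 -4
4 -7 3
4 1 -5
5 -8 3
5 1 -6
6 -9 3
6 1 -7
7 -9 2
7 0 -7
8 -9 1
8 -1 -7
9 -9 0
9 -2 -7
10 -9 -1
10 -3 -7
11 -9 -2
11 -8 -3
11 -7 -4
11 -6 -5
11 -5 -6
11 -4 -7

Derivation:
Walk ring at distance 5 from (6, -4, -2):
Start at center + D4*5 = (1, -4, 3)
  hex 0: (1, -4, 3)
  hex 1: (2, -5, 3)
  hex 2: (3, -6, 3)
  hex 3: (4, -7, 3)
  hex 4: (5, -8, 3)
  hex 5: (6, -9, 3)
  hex 6: (7, -9, 2)
  hex 7: (8, -9, 1)
  hex 8: (9, -9, 0)
  hex 9: (10, -9, -1)
  hex 10: (11, -9, -2)
  hex 11: (11, -8, -3)
  hex 12: (11, -7, -4)
  hex 13: (11, -6, -5)
  hex 14: (11, -5, -6)
  hex 15: (11, -4, -7)
  hex 16: (10, -3, -7)
  hex 17: (9, -2, -7)
  hex 18: (8, -1, -7)
  hex 19: (7, 0, -7)
  hex 20: (6, 1, -7)
  hex 21: (5, 1, -6)
  hex 22: (4, 1, -5)
  hex 23: (3, 1, -4)
  hex 24: (2, 1, -3)
  hex 25: (1, 1, -2)
  hex 26: (1, 0, -1)
  hex 27: (1, -1, 0)
  hex 28: (1, -2, 1)
  hex 29: (1, -3, 2)
Sorted: 30 hexes.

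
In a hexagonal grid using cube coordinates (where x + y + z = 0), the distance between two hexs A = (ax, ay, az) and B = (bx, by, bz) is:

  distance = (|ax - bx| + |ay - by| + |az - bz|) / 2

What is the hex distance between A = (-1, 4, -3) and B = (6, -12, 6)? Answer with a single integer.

|ax - bx| = |-1 - 6| = 7
|ay - by| = |4 - (-12)| = 16
|az - bz| = |-3 - 6| = 9
distance = (7 + 16 + 9) / 2 = 32 / 2 = 16

Answer: 16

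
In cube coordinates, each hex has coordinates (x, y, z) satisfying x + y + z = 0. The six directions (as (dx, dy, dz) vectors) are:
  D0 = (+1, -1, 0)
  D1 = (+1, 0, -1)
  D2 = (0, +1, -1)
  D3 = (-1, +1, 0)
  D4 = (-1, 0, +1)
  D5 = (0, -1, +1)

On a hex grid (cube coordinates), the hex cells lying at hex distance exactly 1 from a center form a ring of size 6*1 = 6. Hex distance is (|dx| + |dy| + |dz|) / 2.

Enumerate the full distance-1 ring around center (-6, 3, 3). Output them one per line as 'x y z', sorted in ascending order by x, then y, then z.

Answer: -7 3 4
-7 4 3
-6 2 4
-6 4 2
-5 2 3
-5 3 2

Derivation:
Walk ring at distance 1 from (-6, 3, 3):
Start at center + D4*1 = (-7, 3, 4)
  hex 0: (-7, 3, 4)
  hex 1: (-6, 2, 4)
  hex 2: (-5, 2, 3)
  hex 3: (-5, 3, 2)
  hex 4: (-6, 4, 2)
  hex 5: (-7, 4, 3)
Sorted: 6 hexes.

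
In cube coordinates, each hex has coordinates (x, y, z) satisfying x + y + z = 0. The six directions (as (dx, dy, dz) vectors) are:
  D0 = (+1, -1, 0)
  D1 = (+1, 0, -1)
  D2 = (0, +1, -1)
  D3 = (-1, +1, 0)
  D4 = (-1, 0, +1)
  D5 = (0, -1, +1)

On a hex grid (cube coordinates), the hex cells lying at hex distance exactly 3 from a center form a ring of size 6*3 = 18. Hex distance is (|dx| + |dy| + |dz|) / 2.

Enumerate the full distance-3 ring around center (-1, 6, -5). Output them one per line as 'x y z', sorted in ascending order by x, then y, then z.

Walk ring at distance 3 from (-1, 6, -5):
Start at center + D4*3 = (-4, 6, -2)
  hex 0: (-4, 6, -2)
  hex 1: (-3, 5, -2)
  hex 2: (-2, 4, -2)
  hex 3: (-1, 3, -2)
  hex 4: (0, 3, -3)
  hex 5: (1, 3, -4)
  hex 6: (2, 3, -5)
  hex 7: (2, 4, -6)
  hex 8: (2, 5, -7)
  hex 9: (2, 6, -8)
  hex 10: (1, 7, -8)
  hex 11: (0, 8, -8)
  hex 12: (-1, 9, -8)
  hex 13: (-2, 9, -7)
  hex 14: (-3, 9, -6)
  hex 15: (-4, 9, -5)
  hex 16: (-4, 8, -4)
  hex 17: (-4, 7, -3)
Sorted: 18 hexes.

Answer: -4 6 -2
-4 7 -3
-4 8 -4
-4 9 -5
-3 5 -2
-3 9 -6
-2 4 -2
-2 9 -7
-1 3 -2
-1 9 -8
0 3 -3
0 8 -8
1 3 -4
1 7 -8
2 3 -5
2 4 -6
2 5 -7
2 6 -8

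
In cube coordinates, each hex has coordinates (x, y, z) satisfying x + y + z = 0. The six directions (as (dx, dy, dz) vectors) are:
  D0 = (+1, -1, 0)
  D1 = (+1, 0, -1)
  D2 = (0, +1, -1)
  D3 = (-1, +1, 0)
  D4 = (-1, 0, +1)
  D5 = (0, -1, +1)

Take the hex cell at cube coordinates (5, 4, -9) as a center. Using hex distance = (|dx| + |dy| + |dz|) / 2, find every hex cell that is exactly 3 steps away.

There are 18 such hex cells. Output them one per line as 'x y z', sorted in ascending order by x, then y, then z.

Walk ring at distance 3 from (5, 4, -9):
Start at center + D4*3 = (2, 4, -6)
  hex 0: (2, 4, -6)
  hex 1: (3, 3, -6)
  hex 2: (4, 2, -6)
  hex 3: (5, 1, -6)
  hex 4: (6, 1, -7)
  hex 5: (7, 1, -8)
  hex 6: (8, 1, -9)
  hex 7: (8, 2, -10)
  hex 8: (8, 3, -11)
  hex 9: (8, 4, -12)
  hex 10: (7, 5, -12)
  hex 11: (6, 6, -12)
  hex 12: (5, 7, -12)
  hex 13: (4, 7, -11)
  hex 14: (3, 7, -10)
  hex 15: (2, 7, -9)
  hex 16: (2, 6, -8)
  hex 17: (2, 5, -7)
Sorted: 18 hexes.

Answer: 2 4 -6
2 5 -7
2 6 -8
2 7 -9
3 3 -6
3 7 -10
4 2 -6
4 7 -11
5 1 -6
5 7 -12
6 1 -7
6 6 -12
7 1 -8
7 5 -12
8 1 -9
8 2 -10
8 3 -11
8 4 -12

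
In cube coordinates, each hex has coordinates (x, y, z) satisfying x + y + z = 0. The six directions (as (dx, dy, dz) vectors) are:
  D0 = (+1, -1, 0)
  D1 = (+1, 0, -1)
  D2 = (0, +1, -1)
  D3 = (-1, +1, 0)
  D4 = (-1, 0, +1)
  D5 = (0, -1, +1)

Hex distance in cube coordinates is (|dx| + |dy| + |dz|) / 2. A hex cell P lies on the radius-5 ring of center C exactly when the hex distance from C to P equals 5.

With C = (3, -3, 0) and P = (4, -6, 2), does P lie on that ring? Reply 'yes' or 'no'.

|px - cx| = |4 - 3| = 1
|py - cy| = |-6 - (-3)| = 3
|pz - cz| = |2 - 0| = 2
distance = (1+3+2)/2 = 6/2 = 3
radius = 5; distance != radius -> no

Answer: no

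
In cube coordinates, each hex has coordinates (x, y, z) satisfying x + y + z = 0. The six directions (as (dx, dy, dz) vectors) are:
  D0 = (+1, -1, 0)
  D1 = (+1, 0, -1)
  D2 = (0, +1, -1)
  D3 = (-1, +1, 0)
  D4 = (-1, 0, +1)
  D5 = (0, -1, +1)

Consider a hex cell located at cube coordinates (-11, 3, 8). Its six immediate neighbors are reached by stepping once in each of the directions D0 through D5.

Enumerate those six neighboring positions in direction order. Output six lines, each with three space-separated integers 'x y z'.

Center: (-11, 3, 8). Add each direction:
  D0: (-11, 3, 8) + (1, -1, 0) = (-10, 2, 8)
  D1: (-11, 3, 8) + (1, 0, -1) = (-10, 3, 7)
  D2: (-11, 3, 8) + (0, 1, -1) = (-11, 4, 7)
  D3: (-11, 3, 8) + (-1, 1, 0) = (-12, 4, 8)
  D4: (-11, 3, 8) + (-1, 0, 1) = (-12, 3, 9)
  D5: (-11, 3, 8) + (0, -1, 1) = (-11, 2, 9)

Answer: -10 2 8
-10 3 7
-11 4 7
-12 4 8
-12 3 9
-11 2 9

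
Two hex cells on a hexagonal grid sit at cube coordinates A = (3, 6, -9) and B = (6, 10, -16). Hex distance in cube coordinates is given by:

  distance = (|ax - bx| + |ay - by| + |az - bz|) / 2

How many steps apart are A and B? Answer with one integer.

|ax - bx| = |3 - 6| = 3
|ay - by| = |6 - 10| = 4
|az - bz| = |-9 - (-16)| = 7
distance = (3 + 4 + 7) / 2 = 14 / 2 = 7

Answer: 7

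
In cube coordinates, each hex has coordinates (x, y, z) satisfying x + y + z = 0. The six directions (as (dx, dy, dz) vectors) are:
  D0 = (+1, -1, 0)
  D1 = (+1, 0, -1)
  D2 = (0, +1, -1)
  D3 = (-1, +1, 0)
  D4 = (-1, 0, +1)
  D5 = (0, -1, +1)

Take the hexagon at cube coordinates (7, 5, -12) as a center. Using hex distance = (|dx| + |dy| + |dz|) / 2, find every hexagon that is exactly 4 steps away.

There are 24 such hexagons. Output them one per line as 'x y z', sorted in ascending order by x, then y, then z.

Walk ring at distance 4 from (7, 5, -12):
Start at center + D4*4 = (3, 5, -8)
  hex 0: (3, 5, -8)
  hex 1: (4, 4, -8)
  hex 2: (5, 3, -8)
  hex 3: (6, 2, -8)
  hex 4: (7, 1, -8)
  hex 5: (8, 1, -9)
  hex 6: (9, 1, -10)
  hex 7: (10, 1, -11)
  hex 8: (11, 1, -12)
  hex 9: (11, 2, -13)
  hex 10: (11, 3, -14)
  hex 11: (11, 4, -15)
  hex 12: (11, 5, -16)
  hex 13: (10, 6, -16)
  hex 14: (9, 7, -16)
  hex 15: (8, 8, -16)
  hex 16: (7, 9, -16)
  hex 17: (6, 9, -15)
  hex 18: (5, 9, -14)
  hex 19: (4, 9, -13)
  hex 20: (3, 9, -12)
  hex 21: (3, 8, -11)
  hex 22: (3, 7, -10)
  hex 23: (3, 6, -9)
Sorted: 24 hexes.

Answer: 3 5 -8
3 6 -9
3 7 -10
3 8 -11
3 9 -12
4 4 -8
4 9 -13
5 3 -8
5 9 -14
6 2 -8
6 9 -15
7 1 -8
7 9 -16
8 1 -9
8 8 -16
9 1 -10
9 7 -16
10 1 -11
10 6 -16
11 1 -12
11 2 -13
11 3 -14
11 4 -15
11 5 -16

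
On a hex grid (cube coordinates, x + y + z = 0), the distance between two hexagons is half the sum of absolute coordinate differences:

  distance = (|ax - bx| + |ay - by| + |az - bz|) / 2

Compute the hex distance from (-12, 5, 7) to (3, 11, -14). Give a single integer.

Answer: 21

Derivation:
|ax - bx| = |-12 - 3| = 15
|ay - by| = |5 - 11| = 6
|az - bz| = |7 - (-14)| = 21
distance = (15 + 6 + 21) / 2 = 42 / 2 = 21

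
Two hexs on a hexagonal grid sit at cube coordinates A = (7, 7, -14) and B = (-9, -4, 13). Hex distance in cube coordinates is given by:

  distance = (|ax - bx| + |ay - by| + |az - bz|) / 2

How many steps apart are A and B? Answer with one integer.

Answer: 27

Derivation:
|ax - bx| = |7 - (-9)| = 16
|ay - by| = |7 - (-4)| = 11
|az - bz| = |-14 - 13| = 27
distance = (16 + 11 + 27) / 2 = 54 / 2 = 27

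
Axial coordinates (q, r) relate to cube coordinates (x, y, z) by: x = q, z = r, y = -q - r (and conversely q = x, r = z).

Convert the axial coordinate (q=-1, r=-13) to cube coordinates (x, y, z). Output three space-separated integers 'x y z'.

x = q = -1
z = r = -13
y = -x - z = -(-1) - (-13) = 14

Answer: -1 14 -13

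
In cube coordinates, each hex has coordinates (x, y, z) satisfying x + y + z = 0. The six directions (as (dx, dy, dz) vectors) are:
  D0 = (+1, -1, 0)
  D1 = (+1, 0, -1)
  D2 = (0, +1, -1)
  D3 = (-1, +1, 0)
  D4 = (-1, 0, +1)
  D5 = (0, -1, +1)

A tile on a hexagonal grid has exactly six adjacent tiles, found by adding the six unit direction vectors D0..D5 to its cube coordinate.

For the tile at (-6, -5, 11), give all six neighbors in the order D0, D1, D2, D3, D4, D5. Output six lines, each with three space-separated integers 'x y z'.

Center: (-6, -5, 11). Add each direction:
  D0: (-6, -5, 11) + (1, -1, 0) = (-5, -6, 11)
  D1: (-6, -5, 11) + (1, 0, -1) = (-5, -5, 10)
  D2: (-6, -5, 11) + (0, 1, -1) = (-6, -4, 10)
  D3: (-6, -5, 11) + (-1, 1, 0) = (-7, -4, 11)
  D4: (-6, -5, 11) + (-1, 0, 1) = (-7, -5, 12)
  D5: (-6, -5, 11) + (0, -1, 1) = (-6, -6, 12)

Answer: -5 -6 11
-5 -5 10
-6 -4 10
-7 -4 11
-7 -5 12
-6 -6 12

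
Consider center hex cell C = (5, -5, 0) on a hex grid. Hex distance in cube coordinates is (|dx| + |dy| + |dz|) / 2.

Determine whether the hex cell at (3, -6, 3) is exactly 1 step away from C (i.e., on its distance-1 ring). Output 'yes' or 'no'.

|px - cx| = |3 - 5| = 2
|py - cy| = |-6 - (-5)| = 1
|pz - cz| = |3 - 0| = 3
distance = (2+1+3)/2 = 6/2 = 3
radius = 1; distance != radius -> no

Answer: no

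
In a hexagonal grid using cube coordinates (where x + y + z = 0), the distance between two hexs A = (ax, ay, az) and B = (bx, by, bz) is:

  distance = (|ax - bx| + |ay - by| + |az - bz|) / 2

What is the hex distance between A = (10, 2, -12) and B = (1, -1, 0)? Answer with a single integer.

|ax - bx| = |10 - 1| = 9
|ay - by| = |2 - (-1)| = 3
|az - bz| = |-12 - 0| = 12
distance = (9 + 3 + 12) / 2 = 24 / 2 = 12

Answer: 12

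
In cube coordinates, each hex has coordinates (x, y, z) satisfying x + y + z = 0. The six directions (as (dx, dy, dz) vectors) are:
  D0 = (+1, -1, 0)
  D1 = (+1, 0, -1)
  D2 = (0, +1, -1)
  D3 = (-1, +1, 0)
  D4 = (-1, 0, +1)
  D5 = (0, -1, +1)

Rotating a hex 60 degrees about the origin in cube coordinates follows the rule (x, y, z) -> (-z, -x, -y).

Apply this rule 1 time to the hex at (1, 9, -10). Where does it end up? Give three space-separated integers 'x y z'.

Start: (1, 9, -10)
Step 1: (1, 9, -10) -> (-(-10), -(1), -(9)) = (10, -1, -9)

Answer: 10 -1 -9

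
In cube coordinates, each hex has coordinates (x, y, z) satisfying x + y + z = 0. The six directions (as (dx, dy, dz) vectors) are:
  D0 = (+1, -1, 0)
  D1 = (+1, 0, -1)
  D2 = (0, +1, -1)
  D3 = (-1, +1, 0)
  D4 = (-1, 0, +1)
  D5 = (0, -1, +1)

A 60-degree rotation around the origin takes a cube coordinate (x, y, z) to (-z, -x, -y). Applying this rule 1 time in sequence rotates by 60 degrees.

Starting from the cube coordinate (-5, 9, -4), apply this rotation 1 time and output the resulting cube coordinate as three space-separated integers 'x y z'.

Start: (-5, 9, -4)
Step 1: (-5, 9, -4) -> (-(-4), -(-5), -(9)) = (4, 5, -9)

Answer: 4 5 -9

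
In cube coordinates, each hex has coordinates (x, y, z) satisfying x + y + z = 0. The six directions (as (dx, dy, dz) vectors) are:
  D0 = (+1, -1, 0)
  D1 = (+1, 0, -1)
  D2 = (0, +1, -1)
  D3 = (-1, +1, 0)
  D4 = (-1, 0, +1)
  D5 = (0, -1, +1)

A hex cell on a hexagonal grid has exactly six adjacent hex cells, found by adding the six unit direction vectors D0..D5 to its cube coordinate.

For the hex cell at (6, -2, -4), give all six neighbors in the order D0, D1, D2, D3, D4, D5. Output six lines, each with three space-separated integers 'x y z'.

Center: (6, -2, -4). Add each direction:
  D0: (6, -2, -4) + (1, -1, 0) = (7, -3, -4)
  D1: (6, -2, -4) + (1, 0, -1) = (7, -2, -5)
  D2: (6, -2, -4) + (0, 1, -1) = (6, -1, -5)
  D3: (6, -2, -4) + (-1, 1, 0) = (5, -1, -4)
  D4: (6, -2, -4) + (-1, 0, 1) = (5, -2, -3)
  D5: (6, -2, -4) + (0, -1, 1) = (6, -3, -3)

Answer: 7 -3 -4
7 -2 -5
6 -1 -5
5 -1 -4
5 -2 -3
6 -3 -3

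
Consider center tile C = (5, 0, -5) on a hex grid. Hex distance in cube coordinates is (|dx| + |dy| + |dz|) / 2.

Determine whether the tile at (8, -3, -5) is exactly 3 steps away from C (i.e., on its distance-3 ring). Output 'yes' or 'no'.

Answer: yes

Derivation:
|px - cx| = |8 - 5| = 3
|py - cy| = |-3 - 0| = 3
|pz - cz| = |-5 - (-5)| = 0
distance = (3+3+0)/2 = 6/2 = 3
radius = 3; distance == radius -> yes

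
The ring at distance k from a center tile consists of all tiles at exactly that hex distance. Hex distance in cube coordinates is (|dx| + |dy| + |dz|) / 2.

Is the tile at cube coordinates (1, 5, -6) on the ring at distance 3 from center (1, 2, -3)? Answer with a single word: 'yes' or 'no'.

|px - cx| = |1 - 1| = 0
|py - cy| = |5 - 2| = 3
|pz - cz| = |-6 - (-3)| = 3
distance = (0+3+3)/2 = 6/2 = 3
radius = 3; distance == radius -> yes

Answer: yes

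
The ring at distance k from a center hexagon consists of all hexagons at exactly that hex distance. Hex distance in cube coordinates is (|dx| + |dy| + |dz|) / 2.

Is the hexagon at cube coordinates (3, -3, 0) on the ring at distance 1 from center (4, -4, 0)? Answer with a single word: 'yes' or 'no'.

|px - cx| = |3 - 4| = 1
|py - cy| = |-3 - (-4)| = 1
|pz - cz| = |0 - 0| = 0
distance = (1+1+0)/2 = 2/2 = 1
radius = 1; distance == radius -> yes

Answer: yes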